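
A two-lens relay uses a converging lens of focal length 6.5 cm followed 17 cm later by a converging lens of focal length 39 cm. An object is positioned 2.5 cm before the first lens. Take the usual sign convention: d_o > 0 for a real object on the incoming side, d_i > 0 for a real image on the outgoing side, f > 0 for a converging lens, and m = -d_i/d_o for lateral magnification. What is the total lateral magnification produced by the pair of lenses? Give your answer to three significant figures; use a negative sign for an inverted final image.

First lens: d_i1 = 1/(1/6.5 - 1/2.5) = -4.062 cm.
m_1 = -(-4.062)/2.5 = 1.6250.
With d_i1 < 0 the first image is virtual and lies on the object side; the object distance for lens 2 is d_o2 = 17 - (-4.062) = 21.062 cm.
Second lens: d_i2 = 1/(1/39 - 1/(21.062)) = -45.794 cm.
m_2 = -(-45.794)/(21.062) = 2.1742.
Overall magnification: m = m_1 m_2 = 3.5331.

3.53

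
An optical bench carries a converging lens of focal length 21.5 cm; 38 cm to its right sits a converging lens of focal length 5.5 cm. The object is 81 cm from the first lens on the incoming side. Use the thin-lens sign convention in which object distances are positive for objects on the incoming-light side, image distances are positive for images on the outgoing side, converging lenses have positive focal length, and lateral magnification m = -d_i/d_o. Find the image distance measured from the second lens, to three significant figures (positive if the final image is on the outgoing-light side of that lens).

14.9 cm

Applying the thin-lens equation to the first lens, 1/21.5 = 1/81 + 1/d_i1, which gives d_i1 = 29.269 cm.
Object distance for lens 2: d_o2 = 38 - 29.269 = 8.731 cm.
Applying the thin-lens equation again with f_2 = 5.5 cm and d_o2 = 8.731 cm gives d_i2 = 14.862 cm.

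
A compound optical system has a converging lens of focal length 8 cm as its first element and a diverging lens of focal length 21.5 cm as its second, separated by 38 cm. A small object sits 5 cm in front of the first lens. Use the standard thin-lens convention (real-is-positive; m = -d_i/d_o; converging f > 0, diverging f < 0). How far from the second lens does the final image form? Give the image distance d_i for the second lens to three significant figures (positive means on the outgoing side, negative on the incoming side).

-15.2 cm

Applying the thin-lens equation to the first lens, 1/8 = 1/5 + 1/d_i1, which gives d_i1 = -13.333 cm.
With d_i1 < 0 the first image is virtual and lies on the object side; the object distance for lens 2 is d_o2 = 38 - (-13.333) = 51.333 cm.
Applying the thin-lens equation again with f_2 = -21.5 cm and d_o2 = 51.333 cm gives d_i2 = -15.153 cm.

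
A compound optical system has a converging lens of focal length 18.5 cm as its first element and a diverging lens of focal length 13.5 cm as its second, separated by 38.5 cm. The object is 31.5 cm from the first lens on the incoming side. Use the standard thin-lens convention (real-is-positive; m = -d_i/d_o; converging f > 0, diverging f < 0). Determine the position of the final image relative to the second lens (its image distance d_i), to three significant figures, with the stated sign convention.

Lens 1: 1/d_i1 = 1/f_1 - 1/d_o1 = 1/18.5 - 1/31.5 = 0.02231 cm^-1, so d_i1 = 44.827 cm.
This image would form 44.827 cm past lens 1, i.e. 6.327 cm beyond lens 2, so it is a virtual object for lens 2: d_o2 = 38.5 - 44.827 = -6.327 cm.
Lens 2: 1/d_i2 = 1/f_2 - 1/d_o2 = 1/(-13.5) - 1/(-6.327) = 0.08398 cm^-1, so d_i2 = 11.908 cm.

11.9 cm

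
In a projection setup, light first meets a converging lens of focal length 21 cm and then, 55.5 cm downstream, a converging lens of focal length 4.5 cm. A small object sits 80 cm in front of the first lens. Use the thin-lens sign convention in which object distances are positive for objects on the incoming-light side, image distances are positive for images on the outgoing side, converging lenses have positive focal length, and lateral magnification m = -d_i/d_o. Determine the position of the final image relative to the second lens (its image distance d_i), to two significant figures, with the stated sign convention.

5.4 cm

Applying the thin-lens equation to the first lens, 1/21 = 1/80 + 1/d_i1, which gives d_i1 = 28.475 cm.
The intermediate image is 28.475 cm to the right of lens 1, so d_o2 = L - d_i1 = 55.5 - 28.475 = 27.025 cm.
Applying the thin-lens equation again with f_2 = 4.5 cm and d_o2 = 27.025 cm gives d_i2 = 5.399 cm.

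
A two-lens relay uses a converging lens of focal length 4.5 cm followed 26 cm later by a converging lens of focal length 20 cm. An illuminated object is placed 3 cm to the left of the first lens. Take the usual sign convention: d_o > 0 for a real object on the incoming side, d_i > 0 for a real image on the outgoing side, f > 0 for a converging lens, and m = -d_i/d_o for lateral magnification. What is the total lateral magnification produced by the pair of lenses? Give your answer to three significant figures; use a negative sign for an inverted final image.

-4.00

Lens 1: 1/d_i1 = 1/f_1 - 1/d_o1 = 1/4.5 - 1/3 = -0.11111 cm^-1, so d_i1 = -9.000 cm.
m_1 = -(-9.000)/3 = 3.0000.
With d_i1 < 0 the first image is virtual and lies on the object side; the object distance for lens 2 is d_o2 = 26 - (-9.000) = 35.000 cm.
Lens 2: 1/d_i2 = 1/f_2 - 1/d_o2 = 1/20 - 1/(35.000) = 0.02143 cm^-1, so d_i2 = 46.667 cm.
m_2 = -(46.667)/(35.000) = -1.3333.
The system's lateral magnification is m_1 m_2 = (3.0000)(-1.3333) = -4.0000.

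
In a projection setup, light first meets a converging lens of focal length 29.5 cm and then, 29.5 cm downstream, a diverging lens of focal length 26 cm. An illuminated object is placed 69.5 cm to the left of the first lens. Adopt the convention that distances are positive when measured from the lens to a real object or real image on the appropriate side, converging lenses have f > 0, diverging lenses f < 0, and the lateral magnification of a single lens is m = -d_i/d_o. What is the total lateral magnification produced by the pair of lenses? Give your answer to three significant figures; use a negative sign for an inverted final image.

Lens 1: 1/d_i1 = 1/f_1 - 1/d_o1 = 1/29.5 - 1/69.5 = 0.01951 cm^-1, so d_i1 = 51.256 cm.
m_1 = -(51.256)/69.5 = -0.7375.
Since 51.256 cm > 29.5 cm, the first image lies past the second lens and serves as a virtual object: d_o2 = L - d_i1 = -21.756 cm.
Lens 2: 1/d_i2 = 1/f_2 - 1/d_o2 = 1/(-26) - 1/(-21.756) = 0.00750 cm^-1, so d_i2 = 133.293 cm.
m_2 = -(133.293)/(-21.756) = 6.1267.
Total m = m_1 x m_2 = (-0.7375)(6.1267) = -4.5184.

-4.52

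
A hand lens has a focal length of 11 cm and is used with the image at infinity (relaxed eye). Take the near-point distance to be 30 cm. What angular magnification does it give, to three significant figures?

2.73

M = D/f = 30/11 = 2.727.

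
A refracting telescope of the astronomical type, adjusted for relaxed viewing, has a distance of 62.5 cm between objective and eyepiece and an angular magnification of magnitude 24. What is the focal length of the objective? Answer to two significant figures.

60 cm

In normal adjustment the tube length equals f_obj + f_eye and |M| = f_obj/f_eye.
So f_obj = 24 f_eye and 24 f_eye + f_eye = 62.5 cm, giving f_eye = 62.5/25 = 2.500 cm and f_obj = 60.000 cm.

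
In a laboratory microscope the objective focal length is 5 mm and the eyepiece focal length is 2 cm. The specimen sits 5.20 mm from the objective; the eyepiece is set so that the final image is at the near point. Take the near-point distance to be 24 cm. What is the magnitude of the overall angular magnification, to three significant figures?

325

Convert to cm: f_obj = 5 mm = 0.5 cm; d_o = 5.20 mm = 0.52 cm.
Objective: 1/d_i = 1/f_obj - 1/d_o = 1/0.5 - 1/0.52 = 0.07692 cm^-1, so d_i = 13.000 cm.
m_obj = -d_i/d_o = -13.000/0.52 = -25.000.
Eyepiece angular magnification (image at near point): M_eye = 1 + D/f_e = 1 + 24/2 = 13.000.
Overall M = m_obj x M_eye = (-25.000)(13.000) = -325.00.
|M| = 325.00.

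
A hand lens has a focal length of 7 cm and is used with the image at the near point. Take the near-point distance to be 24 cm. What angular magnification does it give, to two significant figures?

4.4

M = 1 + D/f = 1 + 24/7 = 4.429.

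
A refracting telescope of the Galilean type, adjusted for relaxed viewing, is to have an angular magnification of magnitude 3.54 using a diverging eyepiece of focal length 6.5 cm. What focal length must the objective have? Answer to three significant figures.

23.0 cm

|M| = f_obj/|f_eye|, so f_obj = |M| x |f_eye| = 3.54 x 6.5 = 23.010 cm.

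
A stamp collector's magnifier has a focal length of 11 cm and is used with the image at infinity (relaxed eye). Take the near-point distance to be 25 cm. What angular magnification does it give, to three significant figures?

2.27

M = D/f = 25/11 = 2.273.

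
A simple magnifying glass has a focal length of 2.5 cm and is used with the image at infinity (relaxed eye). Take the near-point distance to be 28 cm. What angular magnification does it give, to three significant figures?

11.2

M = D/f = 28/2.5 = 11.200.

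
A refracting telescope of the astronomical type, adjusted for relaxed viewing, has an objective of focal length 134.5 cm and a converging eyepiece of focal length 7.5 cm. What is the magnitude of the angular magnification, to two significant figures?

18

|M| = f_obj/|f_eye| = 134.5/7.5 = 17.933.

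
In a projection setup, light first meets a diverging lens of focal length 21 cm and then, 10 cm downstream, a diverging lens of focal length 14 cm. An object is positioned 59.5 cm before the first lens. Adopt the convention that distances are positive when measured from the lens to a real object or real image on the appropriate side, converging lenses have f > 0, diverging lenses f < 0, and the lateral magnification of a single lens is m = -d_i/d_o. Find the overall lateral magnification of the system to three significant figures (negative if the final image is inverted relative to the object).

0.0924

Lens 1: 1/d_i1 = 1/f_1 - 1/d_o1 = 1/(-21) - 1/59.5 = -0.06443 cm^-1, so d_i1 = -15.522 cm.
m_1 = -(-15.522)/59.5 = 0.2609.
The intermediate image is virtual, 15.522 cm to the left of lens 1, so d_o2 = L - d_i1 = 10 - (-15.522) = 25.522 cm.
Lens 2: 1/d_i2 = 1/f_2 - 1/d_o2 = 1/(-14) - 1/(25.522) = -0.11061 cm^-1, so d_i2 = -9.041 cm.
m_2 = -(-9.041)/(25.522) = 0.3542.
Total m = m_1 x m_2 = (0.2609)(0.3542) = 0.0924.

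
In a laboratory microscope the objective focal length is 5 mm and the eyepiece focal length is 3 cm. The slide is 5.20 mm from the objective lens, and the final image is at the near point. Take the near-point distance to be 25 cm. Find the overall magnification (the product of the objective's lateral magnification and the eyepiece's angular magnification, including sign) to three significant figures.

-233

Convert to cm: f_obj = 5 mm = 0.5 cm; d_o = 5.20 mm = 0.52 cm.
Objective: 1/d_i = 1/f_obj - 1/d_o = 1/0.5 - 1/0.52 = 0.07692 cm^-1, so d_i = 13.000 cm.
m_obj = -d_i/d_o = -13.000/0.52 = -25.000.
Eyepiece angular magnification (image at near point): M_eye = 1 + D/f_e = 1 + 25/3 = 9.333.
Overall M = m_obj x M_eye = (-25.000)(9.333) = -233.33.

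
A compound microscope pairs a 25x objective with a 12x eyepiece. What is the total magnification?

The overall magnification of a compound microscope is the product of the objective and eyepiece magnifications:
M = M_obj x M_eye = 25 x 12 = 300.

300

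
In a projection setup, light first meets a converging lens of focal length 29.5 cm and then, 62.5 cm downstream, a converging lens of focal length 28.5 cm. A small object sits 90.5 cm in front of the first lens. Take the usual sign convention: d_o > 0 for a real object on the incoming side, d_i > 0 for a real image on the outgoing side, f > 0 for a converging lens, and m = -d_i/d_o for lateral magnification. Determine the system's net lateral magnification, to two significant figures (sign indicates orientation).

Lens 1: 1/d_i1 = 1/f_1 - 1/d_o1 = 1/29.5 - 1/90.5 = 0.02285 cm^-1, so d_i1 = 43.766 cm.
m_1 = -(43.766)/90.5 = -0.4836.
Object distance for lens 2: d_o2 = 62.5 - 43.766 = 18.734 cm.
Lens 2: 1/d_i2 = 1/f_2 - 1/d_o2 = 1/28.5 - 1/(18.734) = -0.01829 cm^-1, so d_i2 = -54.668 cm.
m_2 = -(-54.668)/(18.734) = 2.9182.
Overall magnification: m = m_1 m_2 = -1.4112.

-1.4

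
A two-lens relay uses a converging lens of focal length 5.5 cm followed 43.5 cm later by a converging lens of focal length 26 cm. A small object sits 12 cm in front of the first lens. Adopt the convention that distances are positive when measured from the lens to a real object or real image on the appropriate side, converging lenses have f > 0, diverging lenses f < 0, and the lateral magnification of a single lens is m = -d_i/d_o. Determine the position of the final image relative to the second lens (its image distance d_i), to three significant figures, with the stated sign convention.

First lens: d_i1 = 1/(1/5.5 - 1/12) = 10.154 cm.
Object distance for lens 2: d_o2 = 43.5 - 10.154 = 33.346 cm.
Second lens: d_i2 = 1/(1/26 - 1/(33.346)) = 118.021 cm.

118 cm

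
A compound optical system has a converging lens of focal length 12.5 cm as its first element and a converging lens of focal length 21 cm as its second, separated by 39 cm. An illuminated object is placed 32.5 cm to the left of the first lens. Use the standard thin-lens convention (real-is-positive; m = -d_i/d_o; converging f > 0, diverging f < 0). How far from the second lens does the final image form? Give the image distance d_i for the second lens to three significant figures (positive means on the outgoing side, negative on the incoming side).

Applying the thin-lens equation to the first lens, 1/12.5 = 1/32.5 + 1/d_i1, which gives d_i1 = 20.312 cm.
The intermediate image is 20.312 cm to the right of lens 1, so d_o2 = L - d_i1 = 39 - 20.312 = 18.688 cm.
Applying the thin-lens equation again with f_2 = 21 cm and d_o2 = 18.688 cm gives d_i2 = -169.703 cm.

-170 cm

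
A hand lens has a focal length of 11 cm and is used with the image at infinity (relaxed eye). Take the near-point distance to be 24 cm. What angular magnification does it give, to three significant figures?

2.18

M = D/f = 24/11 = 2.182.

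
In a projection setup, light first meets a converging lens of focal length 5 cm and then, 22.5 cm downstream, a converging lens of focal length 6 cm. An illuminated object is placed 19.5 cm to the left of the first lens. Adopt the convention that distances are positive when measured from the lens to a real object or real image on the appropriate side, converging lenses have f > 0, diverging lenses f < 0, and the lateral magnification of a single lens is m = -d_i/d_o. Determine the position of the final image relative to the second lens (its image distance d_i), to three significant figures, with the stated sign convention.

Applying the thin-lens equation to the first lens, 1/5 = 1/19.5 + 1/d_i1, which gives d_i1 = 6.724 cm.
The intermediate image is 6.724 cm to the right of lens 1, so d_o2 = L - d_i1 = 22.5 - 6.724 = 15.776 cm.
Applying the thin-lens equation again with f_2 = 6 cm and d_o2 = 15.776 cm gives d_i2 = 9.683 cm.

9.68 cm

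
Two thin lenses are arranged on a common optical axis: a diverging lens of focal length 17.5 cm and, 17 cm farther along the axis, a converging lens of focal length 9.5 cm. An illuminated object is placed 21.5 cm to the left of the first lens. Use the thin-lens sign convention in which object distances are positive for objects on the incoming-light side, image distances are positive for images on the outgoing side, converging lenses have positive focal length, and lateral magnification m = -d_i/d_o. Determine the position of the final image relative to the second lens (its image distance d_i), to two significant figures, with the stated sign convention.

First lens: d_i1 = 1/(1/(-17.5) - 1/21.5) = -9.647 cm.
With d_i1 < 0 the first image is virtual and lies on the object side; the object distance for lens 2 is d_o2 = 17 - (-9.647) = 26.647 cm.
Second lens: d_i2 = 1/(1/9.5 - 1/(26.647)) = 14.763 cm.

15 cm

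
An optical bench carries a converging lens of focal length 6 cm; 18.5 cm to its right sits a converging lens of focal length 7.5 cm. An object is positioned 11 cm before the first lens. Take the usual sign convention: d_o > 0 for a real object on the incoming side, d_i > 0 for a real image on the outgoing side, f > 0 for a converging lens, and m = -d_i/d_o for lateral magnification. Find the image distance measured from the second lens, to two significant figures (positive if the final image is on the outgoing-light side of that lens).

-18 cm

Lens 1: 1/d_i1 = 1/f_1 - 1/d_o1 = 1/6 - 1/11 = 0.07576 cm^-1, so d_i1 = 13.200 cm.
The intermediate image is 13.200 cm to the right of lens 1, so d_o2 = L - d_i1 = 18.5 - 13.200 = 5.300 cm.
Lens 2: 1/d_i2 = 1/f_2 - 1/d_o2 = 1/7.5 - 1/(5.300) = -0.05535 cm^-1, so d_i2 = -18.068 cm.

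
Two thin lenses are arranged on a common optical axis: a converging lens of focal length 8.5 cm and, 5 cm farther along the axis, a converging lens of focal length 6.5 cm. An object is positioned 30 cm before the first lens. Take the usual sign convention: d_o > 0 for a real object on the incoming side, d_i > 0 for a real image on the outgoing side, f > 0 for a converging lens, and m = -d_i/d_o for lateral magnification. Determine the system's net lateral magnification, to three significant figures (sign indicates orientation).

Applying the thin-lens equation to the first lens, 1/8.5 = 1/30 + 1/d_i1, which gives d_i1 = 11.860 cm.
Its lateral magnification is m_1 = -d_i1/d_o1 = -(11.860)/30 = -0.3953.
Since 11.860 cm > 5 cm, the first image lies past the second lens and serves as a virtual object: d_o2 = L - d_i1 = -6.860 cm.
Applying the thin-lens equation again with f_2 = 6.5 cm and d_o2 = -6.860 cm gives d_i2 = 3.338 cm.
m_2 = -(3.338)/(-6.860) = 0.4865.
The system's lateral magnification is m_1 m_2 = (-0.3953)(0.4865) = -0.1923.

-0.192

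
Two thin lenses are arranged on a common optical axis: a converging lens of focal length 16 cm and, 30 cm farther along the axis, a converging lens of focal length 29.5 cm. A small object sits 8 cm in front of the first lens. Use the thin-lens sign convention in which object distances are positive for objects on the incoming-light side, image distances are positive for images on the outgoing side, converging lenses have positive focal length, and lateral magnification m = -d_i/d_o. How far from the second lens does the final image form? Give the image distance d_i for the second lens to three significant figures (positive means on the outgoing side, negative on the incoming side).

82.2 cm

Lens 1: 1/d_i1 = 1/f_1 - 1/d_o1 = 1/16 - 1/8 = -0.06250 cm^-1, so d_i1 = -16.000 cm.
The intermediate image is virtual, 16.000 cm to the left of lens 1, so d_o2 = L - d_i1 = 30 - (-16.000) = 46.000 cm.
Lens 2: 1/d_i2 = 1/f_2 - 1/d_o2 = 1/29.5 - 1/(46.000) = 0.01216 cm^-1, so d_i2 = 82.242 cm.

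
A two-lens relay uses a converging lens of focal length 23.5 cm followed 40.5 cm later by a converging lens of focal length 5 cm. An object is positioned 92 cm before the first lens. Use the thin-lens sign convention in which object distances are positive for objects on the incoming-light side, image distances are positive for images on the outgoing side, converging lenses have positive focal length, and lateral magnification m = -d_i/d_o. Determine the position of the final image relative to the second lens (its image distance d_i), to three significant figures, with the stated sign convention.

11.3 cm

First lens: d_i1 = 1/(1/23.5 - 1/92) = 31.562 cm.
Object distance for lens 2: d_o2 = 40.5 - 31.562 = 8.938 cm.
Second lens: d_i2 = 1/(1/5 - 1/(8.938)) = 11.348 cm.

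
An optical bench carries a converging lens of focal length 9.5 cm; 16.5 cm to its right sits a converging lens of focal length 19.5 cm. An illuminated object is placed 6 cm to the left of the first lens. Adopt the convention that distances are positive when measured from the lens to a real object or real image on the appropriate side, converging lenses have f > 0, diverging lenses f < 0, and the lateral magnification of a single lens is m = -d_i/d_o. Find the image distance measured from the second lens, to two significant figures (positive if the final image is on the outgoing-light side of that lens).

48 cm

First lens: d_i1 = 1/(1/9.5 - 1/6) = -16.286 cm.
With d_i1 < 0 the first image is virtual and lies on the object side; the object distance for lens 2 is d_o2 = 16.5 - (-16.286) = 32.786 cm.
Second lens: d_i2 = 1/(1/19.5 - 1/(32.786)) = 48.121 cm.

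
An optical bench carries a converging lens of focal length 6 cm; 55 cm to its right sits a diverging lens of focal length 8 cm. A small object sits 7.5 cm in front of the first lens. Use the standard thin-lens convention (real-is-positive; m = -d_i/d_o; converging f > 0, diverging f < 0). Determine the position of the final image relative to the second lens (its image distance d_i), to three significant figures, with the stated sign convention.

First lens: d_i1 = 1/(1/6 - 1/7.5) = 30.000 cm.
The intermediate image is 30.000 cm to the right of lens 1, so d_o2 = L - d_i1 = 55 - 30.000 = 25.000 cm.
Second lens: d_i2 = 1/(1/(-8) - 1/(25.000)) = -6.061 cm.

-6.06 cm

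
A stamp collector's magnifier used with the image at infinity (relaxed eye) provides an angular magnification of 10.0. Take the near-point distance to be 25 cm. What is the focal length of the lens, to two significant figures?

2.5 cm

For the image at infinity, M = D/f.
f = D/M = 25/10.0 = 2.500 cm.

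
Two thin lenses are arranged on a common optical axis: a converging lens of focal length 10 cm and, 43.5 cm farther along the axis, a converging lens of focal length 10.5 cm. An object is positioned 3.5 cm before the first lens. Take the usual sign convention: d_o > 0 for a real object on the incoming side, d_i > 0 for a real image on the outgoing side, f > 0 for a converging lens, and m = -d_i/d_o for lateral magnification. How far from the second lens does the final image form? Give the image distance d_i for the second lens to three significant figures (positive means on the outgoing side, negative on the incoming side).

13.4 cm

Applying the thin-lens equation to the first lens, 1/10 = 1/3.5 + 1/d_i1, which gives d_i1 = -5.385 cm.
With d_i1 < 0 the first image is virtual and lies on the object side; the object distance for lens 2 is d_o2 = 43.5 - (-5.385) = 48.885 cm.
Applying the thin-lens equation again with f_2 = 10.5 cm and d_o2 = 48.885 cm gives d_i2 = 13.372 cm.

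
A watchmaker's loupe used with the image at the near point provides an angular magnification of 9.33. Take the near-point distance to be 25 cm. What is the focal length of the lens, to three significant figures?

3.00 cm

For the image at the near point, M = 1 + D/f.
f = D/(M - 1) = 25/(9.33 - 1) = 3.001 cm.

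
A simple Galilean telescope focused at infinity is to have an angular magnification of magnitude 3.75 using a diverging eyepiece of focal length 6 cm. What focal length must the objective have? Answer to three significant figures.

|M| = f_obj/|f_eye|, so f_obj = |M| x |f_eye| = 3.75 x 6 = 22.500 cm.

22.5 cm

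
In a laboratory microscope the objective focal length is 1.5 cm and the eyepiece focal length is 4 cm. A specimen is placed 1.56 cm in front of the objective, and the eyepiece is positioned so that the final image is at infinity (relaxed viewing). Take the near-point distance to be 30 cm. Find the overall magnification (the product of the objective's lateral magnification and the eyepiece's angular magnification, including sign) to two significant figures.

-190

Objective: 1/d_i = 1/f_obj - 1/d_o = 1/1.5 - 1/1.56 = 0.02564 cm^-1, so d_i = 39.000 cm.
m_obj = -d_i/d_o = -39.000/1.56 = -25.000.
Eyepiece angular magnification (image at infinity): M_eye = D/f_e = 30/4 = 7.500.
Overall M = m_obj x M_eye = (-25.000)(7.500) = -187.50.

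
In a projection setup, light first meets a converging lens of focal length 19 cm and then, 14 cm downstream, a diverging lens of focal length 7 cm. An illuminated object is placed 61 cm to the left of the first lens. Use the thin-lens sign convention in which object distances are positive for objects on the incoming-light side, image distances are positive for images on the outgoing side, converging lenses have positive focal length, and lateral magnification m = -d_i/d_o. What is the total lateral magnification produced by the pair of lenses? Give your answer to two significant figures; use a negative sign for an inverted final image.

0.48

Applying the thin-lens equation to the first lens, 1/19 = 1/61 + 1/d_i1, which gives d_i1 = 27.595 cm.
Its lateral magnification is m_1 = -d_i1/d_o1 = -(27.595)/61 = -0.4524.
Since 27.595 cm > 14 cm, the first image lies past the second lens and serves as a virtual object: d_o2 = L - d_i1 = -13.595 cm.
Applying the thin-lens equation again with f_2 = -7 cm and d_o2 = -13.595 cm gives d_i2 = -14.430 cm.
m_2 = -(-14.430)/(-13.595) = -1.0614.
The system's lateral magnification is m_1 m_2 = (-0.4524)(-1.0614) = 0.4801.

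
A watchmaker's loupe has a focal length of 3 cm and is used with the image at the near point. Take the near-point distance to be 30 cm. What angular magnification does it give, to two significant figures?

11

M = 1 + D/f = 1 + 30/3 = 11.000.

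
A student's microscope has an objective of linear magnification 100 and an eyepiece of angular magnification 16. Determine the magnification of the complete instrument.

1600

The overall magnification of a compound microscope is the product of the objective and eyepiece magnifications:
M = M_obj x M_eye = 100 x 16 = 1600.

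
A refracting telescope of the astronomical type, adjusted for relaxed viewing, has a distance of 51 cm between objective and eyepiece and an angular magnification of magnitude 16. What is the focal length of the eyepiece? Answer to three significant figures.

3.00 cm

In normal adjustment the tube length equals f_obj + f_eye and |M| = f_obj/f_eye.
So f_obj = 16 f_eye and 16 f_eye + f_eye = 51 cm, giving f_eye = 51/17 = 3.000 cm and f_obj = 48.000 cm.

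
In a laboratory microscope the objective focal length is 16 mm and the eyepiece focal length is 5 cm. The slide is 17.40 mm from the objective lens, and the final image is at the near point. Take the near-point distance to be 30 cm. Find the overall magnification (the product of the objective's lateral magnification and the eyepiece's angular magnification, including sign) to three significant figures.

Convert to cm: f_obj = 16 mm = 1.6 cm; d_o = 17.40 mm = 1.74 cm.
Objective: 1/d_i = 1/f_obj - 1/d_o = 1/1.6 - 1/1.74 = 0.05029 cm^-1, so d_i = 19.886 cm.
m_obj = -d_i/d_o = -19.886/1.74 = -11.429.
Eyepiece angular magnification (image at near point): M_eye = 1 + D/f_e = 1 + 30/5 = 7.000.
Overall M = m_obj x M_eye = (-11.429)(7.000) = -80.00.

-80.0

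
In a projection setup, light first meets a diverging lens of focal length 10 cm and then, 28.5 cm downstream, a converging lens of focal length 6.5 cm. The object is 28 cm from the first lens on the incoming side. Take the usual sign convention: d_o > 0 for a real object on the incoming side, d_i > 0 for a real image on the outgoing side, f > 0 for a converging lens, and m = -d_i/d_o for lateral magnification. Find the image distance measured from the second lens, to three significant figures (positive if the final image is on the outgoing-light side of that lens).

7.94 cm

First lens: d_i1 = 1/(1/(-10) - 1/28) = -7.368 cm.
The intermediate image is virtual, 7.368 cm to the left of lens 1, so d_o2 = L - d_i1 = 28.5 - (-7.368) = 35.868 cm.
Second lens: d_i2 = 1/(1/6.5 - 1/(35.868)) = 7.939 cm.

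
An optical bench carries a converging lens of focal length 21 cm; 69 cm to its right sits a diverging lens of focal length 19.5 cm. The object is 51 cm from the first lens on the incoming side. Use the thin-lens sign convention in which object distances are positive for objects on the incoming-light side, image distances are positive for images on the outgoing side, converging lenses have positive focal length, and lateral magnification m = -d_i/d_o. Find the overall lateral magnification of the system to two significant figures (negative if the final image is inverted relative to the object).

First lens: d_i1 = 1/(1/21 - 1/51) = 35.700 cm.
m_1 = -(35.700)/51 = -0.7000.
That image sits 33.300 cm in front of the second lens, so d_o2 = 33.300 cm.
Second lens: d_i2 = 1/(1/(-19.5) - 1/(33.300)) = -12.298 cm.
m_2 = -(-12.298)/(33.300) = 0.3693.
Overall magnification: m = m_1 m_2 = -0.2585.

-0.26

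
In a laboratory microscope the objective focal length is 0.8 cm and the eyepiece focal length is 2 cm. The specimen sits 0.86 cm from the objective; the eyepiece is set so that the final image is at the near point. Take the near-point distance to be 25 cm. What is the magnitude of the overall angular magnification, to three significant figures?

Objective: 1/d_i = 1/f_obj - 1/d_o = 1/0.8 - 1/0.86 = 0.08721 cm^-1, so d_i = 11.467 cm.
m_obj = -d_i/d_o = -11.467/0.86 = -13.333.
Eyepiece angular magnification (image at near point): M_eye = 1 + D/f_e = 1 + 25/2 = 13.500.
Overall M = m_obj x M_eye = (-13.333)(13.500) = -180.00.
|M| = 180.00.

180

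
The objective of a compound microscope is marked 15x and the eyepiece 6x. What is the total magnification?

90

The overall magnification of a compound microscope is the product of the objective and eyepiece magnifications:
M = M_obj x M_eye = 15 x 6 = 90.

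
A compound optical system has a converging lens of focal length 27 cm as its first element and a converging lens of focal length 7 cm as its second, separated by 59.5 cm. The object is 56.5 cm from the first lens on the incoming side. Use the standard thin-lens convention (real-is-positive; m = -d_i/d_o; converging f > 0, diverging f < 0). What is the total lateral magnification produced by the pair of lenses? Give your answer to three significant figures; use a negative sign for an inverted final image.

Applying the thin-lens equation to the first lens, 1/27 = 1/56.5 + 1/d_i1, which gives d_i1 = 51.712 cm.
Its lateral magnification is m_1 = -d_i1/d_o1 = -(51.712)/56.5 = -0.9153.
Object distance for lens 2: d_o2 = 59.5 - 51.712 = 7.788 cm.
Applying the thin-lens equation again with f_2 = 7 cm and d_o2 = 7.788 cm gives d_i2 = 69.172 cm.
m_2 = -(69.172)/(7.788) = -8.8817.
The system's lateral magnification is m_1 m_2 = (-0.9153)(-8.8817) = 8.1290.

8.13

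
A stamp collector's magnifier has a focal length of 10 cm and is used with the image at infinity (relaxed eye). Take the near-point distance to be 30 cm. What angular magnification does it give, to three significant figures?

M = D/f = 30/10 = 3.000.

3.00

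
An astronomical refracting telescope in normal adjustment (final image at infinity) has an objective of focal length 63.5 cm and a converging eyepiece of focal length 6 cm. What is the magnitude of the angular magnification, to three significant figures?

10.6

|M| = f_obj/|f_eye| = 63.5/6 = 10.583.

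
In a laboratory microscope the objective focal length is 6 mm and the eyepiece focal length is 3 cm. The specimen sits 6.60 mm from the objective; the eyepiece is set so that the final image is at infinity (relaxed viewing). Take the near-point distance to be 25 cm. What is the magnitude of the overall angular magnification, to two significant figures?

83

Convert to cm: f_obj = 6 mm = 0.6 cm; d_o = 6.60 mm = 0.66 cm.
Objective: 1/d_i = 1/f_obj - 1/d_o = 1/0.6 - 1/0.66 = 0.15152 cm^-1, so d_i = 6.600 cm.
m_obj = -d_i/d_o = -6.600/0.66 = -10.000.
Eyepiece angular magnification (image at infinity): M_eye = D/f_e = 25/3 = 8.333.
Overall M = m_obj x M_eye = (-10.000)(8.333) = -83.33.
|M| = 83.33.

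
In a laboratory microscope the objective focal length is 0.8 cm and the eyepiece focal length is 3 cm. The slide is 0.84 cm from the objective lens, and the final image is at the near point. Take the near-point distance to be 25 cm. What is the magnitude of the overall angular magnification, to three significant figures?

Objective: 1/d_i = 1/f_obj - 1/d_o = 1/0.8 - 1/0.84 = 0.05952 cm^-1, so d_i = 16.800 cm.
m_obj = -d_i/d_o = -16.800/0.84 = -20.000.
Eyepiece angular magnification (image at near point): M_eye = 1 + D/f_e = 1 + 25/3 = 9.333.
Overall M = m_obj x M_eye = (-20.000)(9.333) = -186.67.
|M| = 186.67.

187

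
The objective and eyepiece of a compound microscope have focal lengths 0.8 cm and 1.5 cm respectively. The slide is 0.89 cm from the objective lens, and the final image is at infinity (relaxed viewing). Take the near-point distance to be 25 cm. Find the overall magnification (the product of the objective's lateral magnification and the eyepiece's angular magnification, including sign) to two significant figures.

Objective: 1/d_i = 1/f_obj - 1/d_o = 1/0.8 - 1/0.89 = 0.12640 cm^-1, so d_i = 7.911 cm.
m_obj = -d_i/d_o = -7.911/0.89 = -8.889.
Eyepiece angular magnification (image at infinity): M_eye = D/f_e = 25/1.5 = 16.667.
Overall M = m_obj x M_eye = (-8.889)(16.667) = -148.15.

-150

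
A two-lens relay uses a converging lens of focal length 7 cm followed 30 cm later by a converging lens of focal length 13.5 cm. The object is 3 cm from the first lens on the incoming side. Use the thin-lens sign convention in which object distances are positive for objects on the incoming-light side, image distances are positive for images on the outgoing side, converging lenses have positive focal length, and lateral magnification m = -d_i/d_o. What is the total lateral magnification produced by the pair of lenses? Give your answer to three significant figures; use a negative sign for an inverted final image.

-1.09

Applying the thin-lens equation to the first lens, 1/7 = 1/3 + 1/d_i1, which gives d_i1 = -5.250 cm.
Its lateral magnification is m_1 = -d_i1/d_o1 = -(-5.250)/3 = 1.7500.
With d_i1 < 0 the first image is virtual and lies on the object side; the object distance for lens 2 is d_o2 = 30 - (-5.250) = 35.250 cm.
Applying the thin-lens equation again with f_2 = 13.5 cm and d_o2 = 35.250 cm gives d_i2 = 21.879 cm.
m_2 = -(21.879)/(35.250) = -0.6207.
The system's lateral magnification is m_1 m_2 = (1.7500)(-0.6207) = -1.0862.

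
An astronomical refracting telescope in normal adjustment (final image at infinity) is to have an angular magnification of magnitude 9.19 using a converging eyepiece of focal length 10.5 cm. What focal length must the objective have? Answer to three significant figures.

96.5 cm

|M| = f_obj/|f_eye|, so f_obj = |M| x |f_eye| = 9.19 x 10.5 = 96.495 cm.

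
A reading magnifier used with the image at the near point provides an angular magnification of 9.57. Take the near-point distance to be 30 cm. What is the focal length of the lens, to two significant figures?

3.5 cm

For the image at the near point, M = 1 + D/f.
f = D/(M - 1) = 30/(9.57 - 1) = 3.501 cm.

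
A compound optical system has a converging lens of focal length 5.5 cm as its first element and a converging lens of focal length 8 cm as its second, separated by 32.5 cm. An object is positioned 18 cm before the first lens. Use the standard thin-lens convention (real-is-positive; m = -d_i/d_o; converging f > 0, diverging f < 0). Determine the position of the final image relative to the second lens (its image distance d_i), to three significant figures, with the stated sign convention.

Applying the thin-lens equation to the first lens, 1/5.5 = 1/18 + 1/d_i1, which gives d_i1 = 7.920 cm.
That image sits 24.580 cm in front of the second lens, so d_o2 = 24.580 cm.
Applying the thin-lens equation again with f_2 = 8 cm and d_o2 = 24.580 cm gives d_i2 = 11.860 cm.

11.9 cm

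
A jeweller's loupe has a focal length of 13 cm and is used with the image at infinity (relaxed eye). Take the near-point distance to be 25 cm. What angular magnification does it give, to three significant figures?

1.92

M = D/f = 25/13 = 1.923.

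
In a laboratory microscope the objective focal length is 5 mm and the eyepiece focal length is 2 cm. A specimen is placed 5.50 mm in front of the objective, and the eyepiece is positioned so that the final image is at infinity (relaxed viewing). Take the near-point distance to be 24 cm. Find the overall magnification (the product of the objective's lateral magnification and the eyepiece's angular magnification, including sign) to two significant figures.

-120

Convert to cm: f_obj = 5 mm = 0.5 cm; d_o = 5.50 mm = 0.55 cm.
Objective: 1/d_i = 1/f_obj - 1/d_o = 1/0.5 - 1/0.55 = 0.18182 cm^-1, so d_i = 5.500 cm.
m_obj = -d_i/d_o = -5.500/0.55 = -10.000.
Eyepiece angular magnification (image at infinity): M_eye = D/f_e = 24/2 = 12.000.
Overall M = m_obj x M_eye = (-10.000)(12.000) = -120.00.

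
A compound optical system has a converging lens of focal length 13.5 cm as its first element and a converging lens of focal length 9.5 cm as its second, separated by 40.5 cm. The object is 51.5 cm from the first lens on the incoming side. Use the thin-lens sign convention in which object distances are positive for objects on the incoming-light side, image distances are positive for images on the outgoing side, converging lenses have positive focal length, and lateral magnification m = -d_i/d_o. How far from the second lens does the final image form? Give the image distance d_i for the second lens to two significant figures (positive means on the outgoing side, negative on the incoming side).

First lens: d_i1 = 1/(1/13.5 - 1/51.5) = 18.296 cm.
The intermediate image is 18.296 cm to the right of lens 1, so d_o2 = L - d_i1 = 40.5 - 18.296 = 22.204 cm.
Second lens: d_i2 = 1/(1/9.5 - 1/(22.204)) = 16.604 cm.

17 cm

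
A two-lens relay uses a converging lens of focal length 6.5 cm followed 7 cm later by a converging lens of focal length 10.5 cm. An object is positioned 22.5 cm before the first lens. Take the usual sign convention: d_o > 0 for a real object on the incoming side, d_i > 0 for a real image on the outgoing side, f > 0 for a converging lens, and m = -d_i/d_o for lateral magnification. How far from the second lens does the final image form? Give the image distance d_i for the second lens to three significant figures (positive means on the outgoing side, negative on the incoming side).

Lens 1: 1/d_i1 = 1/f_1 - 1/d_o1 = 1/6.5 - 1/22.5 = 0.10940 cm^-1, so d_i1 = 9.141 cm.
Since 9.141 cm > 7 cm, the first image lies past the second lens and serves as a virtual object: d_o2 = L - d_i1 = -2.141 cm.
Lens 2: 1/d_i2 = 1/f_2 - 1/d_o2 = 1/10.5 - 1/(-2.141) = 0.56239 cm^-1, so d_i2 = 1.778 cm.

1.78 cm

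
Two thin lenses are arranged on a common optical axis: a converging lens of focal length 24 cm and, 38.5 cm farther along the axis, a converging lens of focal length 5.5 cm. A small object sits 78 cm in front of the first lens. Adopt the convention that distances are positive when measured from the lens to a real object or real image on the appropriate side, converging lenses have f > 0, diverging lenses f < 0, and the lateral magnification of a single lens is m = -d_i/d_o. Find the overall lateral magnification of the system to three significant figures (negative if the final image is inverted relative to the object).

Lens 1: 1/d_i1 = 1/f_1 - 1/d_o1 = 1/24 - 1/78 = 0.02885 cm^-1, so d_i1 = 34.667 cm.
m_1 = -(34.667)/78 = -0.4444.
That image sits 3.833 cm in front of the second lens, so d_o2 = 3.833 cm.
Lens 2: 1/d_i2 = 1/f_2 - 1/d_o2 = 1/5.5 - 1/(3.833) = -0.07905 cm^-1, so d_i2 = -12.650 cm.
m_2 = -(-12.650)/(3.833) = 3.3000.
The system's lateral magnification is m_1 m_2 = (-0.4444)(3.3000) = -1.4667.

-1.47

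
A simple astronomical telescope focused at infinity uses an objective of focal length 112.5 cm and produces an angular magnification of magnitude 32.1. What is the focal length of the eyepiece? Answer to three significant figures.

3.50 cm

|M| = f_obj/f_eye, so f_eye = f_obj/|M| = 112.5/32.1 = 3.505 cm.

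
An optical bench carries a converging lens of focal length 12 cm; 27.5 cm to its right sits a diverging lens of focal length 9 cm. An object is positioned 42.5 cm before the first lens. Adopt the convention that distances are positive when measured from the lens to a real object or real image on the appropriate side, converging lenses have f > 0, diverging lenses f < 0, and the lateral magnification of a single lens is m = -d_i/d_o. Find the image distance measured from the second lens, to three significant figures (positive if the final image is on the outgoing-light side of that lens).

-4.90 cm

Applying the thin-lens equation to the first lens, 1/12 = 1/42.5 + 1/d_i1, which gives d_i1 = 16.721 cm.
The intermediate image is 16.721 cm to the right of lens 1, so d_o2 = L - d_i1 = 27.5 - 16.721 = 10.779 cm.
Applying the thin-lens equation again with f_2 = -9 cm and d_o2 = 10.779 cm gives d_i2 = -4.905 cm.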